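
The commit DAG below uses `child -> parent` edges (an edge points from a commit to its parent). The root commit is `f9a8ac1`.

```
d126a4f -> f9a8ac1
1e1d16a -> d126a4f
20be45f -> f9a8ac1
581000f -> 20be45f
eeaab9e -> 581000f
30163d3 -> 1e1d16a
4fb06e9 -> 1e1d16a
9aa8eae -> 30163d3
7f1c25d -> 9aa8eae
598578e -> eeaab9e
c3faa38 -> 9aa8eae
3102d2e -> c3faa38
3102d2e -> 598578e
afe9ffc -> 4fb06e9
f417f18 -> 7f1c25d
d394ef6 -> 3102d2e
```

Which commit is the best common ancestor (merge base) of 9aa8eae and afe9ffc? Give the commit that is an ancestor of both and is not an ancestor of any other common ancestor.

Ancestors of 9aa8eae: {1e1d16a, 30163d3, 9aa8eae, d126a4f, f9a8ac1}.
Ancestors of afe9ffc: {1e1d16a, 4fb06e9, afe9ffc, d126a4f, f9a8ac1}.
Common ancestors: {1e1d16a, d126a4f, f9a8ac1}.
Among these, 1e1d16a is not an ancestor of any other common ancestor — it is the merge base.

1e1d16a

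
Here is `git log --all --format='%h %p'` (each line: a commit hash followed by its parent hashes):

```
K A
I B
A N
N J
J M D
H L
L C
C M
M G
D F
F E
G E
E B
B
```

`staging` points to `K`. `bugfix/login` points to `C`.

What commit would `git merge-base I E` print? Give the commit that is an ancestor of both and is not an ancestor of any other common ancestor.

Ancestors of I: {B, I}.
Ancestors of E: {B, E}.
Common ancestors: {B}.
The only common ancestor is B, so it is the merge base.

B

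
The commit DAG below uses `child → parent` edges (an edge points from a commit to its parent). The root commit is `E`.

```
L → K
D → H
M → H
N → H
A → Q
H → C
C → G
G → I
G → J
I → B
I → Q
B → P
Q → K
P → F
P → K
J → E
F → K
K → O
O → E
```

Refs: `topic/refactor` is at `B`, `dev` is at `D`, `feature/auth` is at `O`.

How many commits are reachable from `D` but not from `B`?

7

Reachable from D: {B, C, D, E, F, G, H, I, J, K, O, P, Q}.
Reachable from B: {B, E, F, K, O, P}.
In D's history but not B's: {C, D, G, H, I, J, Q} — 7 commits.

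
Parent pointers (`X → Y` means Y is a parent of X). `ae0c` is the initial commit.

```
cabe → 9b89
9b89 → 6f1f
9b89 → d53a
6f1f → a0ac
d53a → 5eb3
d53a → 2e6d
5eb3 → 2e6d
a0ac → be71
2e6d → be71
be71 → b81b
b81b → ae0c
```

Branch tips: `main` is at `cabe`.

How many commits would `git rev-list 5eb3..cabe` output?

Reachable from cabe: {2e6d, 5eb3, 6f1f, 9b89, a0ac, ae0c, b81b, be71, cabe, d53a}.
Reachable from 5eb3: {2e6d, 5eb3, ae0c, b81b, be71}.
In cabe's history but not 5eb3's: {6f1f, 9b89, a0ac, cabe, d53a} — 5 commits.

5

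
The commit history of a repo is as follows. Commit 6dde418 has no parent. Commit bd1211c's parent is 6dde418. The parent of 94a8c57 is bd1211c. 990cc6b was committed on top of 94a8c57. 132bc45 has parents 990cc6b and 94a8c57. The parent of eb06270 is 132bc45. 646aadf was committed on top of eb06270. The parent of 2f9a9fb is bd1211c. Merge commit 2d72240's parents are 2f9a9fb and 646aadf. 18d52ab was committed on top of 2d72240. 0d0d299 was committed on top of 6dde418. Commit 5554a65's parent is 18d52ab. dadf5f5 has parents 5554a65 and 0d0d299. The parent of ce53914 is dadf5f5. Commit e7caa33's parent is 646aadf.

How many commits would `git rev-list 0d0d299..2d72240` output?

8

Reachable from 2d72240: {132bc45, 2d72240, 2f9a9fb, 646aadf, 6dde418, 94a8c57, 990cc6b, bd1211c, eb06270}.
Reachable from 0d0d299: {0d0d299, 6dde418}.
In 2d72240's history but not 0d0d299's: {132bc45, 2d72240, 2f9a9fb, 646aadf, 94a8c57, 990cc6b, bd1211c, eb06270} — 8 commits.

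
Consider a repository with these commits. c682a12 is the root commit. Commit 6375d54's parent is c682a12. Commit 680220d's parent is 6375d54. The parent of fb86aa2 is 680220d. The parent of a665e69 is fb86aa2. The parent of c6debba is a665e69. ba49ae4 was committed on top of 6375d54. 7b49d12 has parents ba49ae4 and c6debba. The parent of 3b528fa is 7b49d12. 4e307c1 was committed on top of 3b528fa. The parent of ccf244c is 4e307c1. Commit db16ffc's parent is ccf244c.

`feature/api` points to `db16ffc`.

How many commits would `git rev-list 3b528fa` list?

9

Walking parent pointers from 3b528fa: reachable set = {3b528fa, 6375d54, 680220d, 7b49d12, a665e69, ba49ae4, c682a12, c6debba, fb86aa2}.
That is 9 commits.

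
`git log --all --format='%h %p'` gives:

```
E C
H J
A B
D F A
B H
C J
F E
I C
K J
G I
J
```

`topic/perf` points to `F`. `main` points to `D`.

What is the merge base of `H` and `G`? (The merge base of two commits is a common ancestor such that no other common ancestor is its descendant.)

J

Ancestors of H: {H, J}.
Ancestors of G: {C, G, I, J}.
Common ancestors: {J}.
The only common ancestor is J, so it is the merge base.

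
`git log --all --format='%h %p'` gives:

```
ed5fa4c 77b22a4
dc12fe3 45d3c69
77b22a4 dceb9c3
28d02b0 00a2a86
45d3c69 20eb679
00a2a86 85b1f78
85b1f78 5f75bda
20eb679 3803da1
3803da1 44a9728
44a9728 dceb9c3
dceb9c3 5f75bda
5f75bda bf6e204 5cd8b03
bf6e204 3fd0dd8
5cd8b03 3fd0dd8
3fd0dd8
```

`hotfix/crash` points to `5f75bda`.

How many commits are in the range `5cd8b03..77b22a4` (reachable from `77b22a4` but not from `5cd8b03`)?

Reachable from 77b22a4: {3fd0dd8, 5cd8b03, 5f75bda, 77b22a4, bf6e204, dceb9c3}.
Reachable from 5cd8b03: {3fd0dd8, 5cd8b03}.
In 77b22a4's history but not 5cd8b03's: {5f75bda, 77b22a4, bf6e204, dceb9c3} — 4 commits.

4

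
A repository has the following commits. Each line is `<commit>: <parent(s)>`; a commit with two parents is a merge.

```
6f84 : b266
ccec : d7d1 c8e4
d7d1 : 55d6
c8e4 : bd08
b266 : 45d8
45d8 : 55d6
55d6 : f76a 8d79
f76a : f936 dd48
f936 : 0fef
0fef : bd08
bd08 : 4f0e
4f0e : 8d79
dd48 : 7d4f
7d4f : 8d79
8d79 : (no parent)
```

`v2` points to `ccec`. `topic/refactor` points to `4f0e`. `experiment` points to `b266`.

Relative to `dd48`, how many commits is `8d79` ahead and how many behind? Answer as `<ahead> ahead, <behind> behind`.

0 ahead, 2 behind

Reachable from 8d79: {8d79}.
Reachable from dd48: {7d4f, 8d79, dd48}.
Only in 8d79's history (ahead): {} — 0.
Only in dd48's history (behind): {7d4f, dd48} — 2.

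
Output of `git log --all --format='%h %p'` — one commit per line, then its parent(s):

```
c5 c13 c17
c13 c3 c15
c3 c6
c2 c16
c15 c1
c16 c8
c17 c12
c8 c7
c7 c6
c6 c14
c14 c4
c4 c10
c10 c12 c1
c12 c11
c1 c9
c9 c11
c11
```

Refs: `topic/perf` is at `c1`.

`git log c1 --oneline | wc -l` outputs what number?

3

Walking parent pointers from c1: reachable set = {c1, c11, c9}.
That is 3 commits.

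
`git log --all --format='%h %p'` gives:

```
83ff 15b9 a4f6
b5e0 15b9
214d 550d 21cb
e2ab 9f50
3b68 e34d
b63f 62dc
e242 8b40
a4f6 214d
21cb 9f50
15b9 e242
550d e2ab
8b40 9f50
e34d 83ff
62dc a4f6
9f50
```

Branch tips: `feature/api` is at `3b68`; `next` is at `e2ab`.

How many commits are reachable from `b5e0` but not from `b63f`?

4

Reachable from b5e0: {15b9, 8b40, 9f50, b5e0, e242}.
Reachable from b63f: {214d, 21cb, 550d, 62dc, 9f50, a4f6, b63f, e2ab}.
In b5e0's history but not b63f's: {15b9, 8b40, b5e0, e242} — 4 commits.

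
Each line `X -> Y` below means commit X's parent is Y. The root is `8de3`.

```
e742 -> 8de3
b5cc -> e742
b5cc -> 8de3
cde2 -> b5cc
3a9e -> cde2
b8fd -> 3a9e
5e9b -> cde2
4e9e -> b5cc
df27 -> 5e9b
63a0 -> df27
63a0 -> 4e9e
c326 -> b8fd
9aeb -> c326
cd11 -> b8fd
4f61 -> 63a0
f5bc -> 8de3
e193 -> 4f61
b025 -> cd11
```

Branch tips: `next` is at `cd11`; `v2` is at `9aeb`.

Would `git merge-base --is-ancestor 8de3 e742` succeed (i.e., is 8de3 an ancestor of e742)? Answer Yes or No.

Ancestors of e742 (commits reachable by following parents): {8de3, e742}.
8de3 is in that set, so it is an ancestor of e742.

Yes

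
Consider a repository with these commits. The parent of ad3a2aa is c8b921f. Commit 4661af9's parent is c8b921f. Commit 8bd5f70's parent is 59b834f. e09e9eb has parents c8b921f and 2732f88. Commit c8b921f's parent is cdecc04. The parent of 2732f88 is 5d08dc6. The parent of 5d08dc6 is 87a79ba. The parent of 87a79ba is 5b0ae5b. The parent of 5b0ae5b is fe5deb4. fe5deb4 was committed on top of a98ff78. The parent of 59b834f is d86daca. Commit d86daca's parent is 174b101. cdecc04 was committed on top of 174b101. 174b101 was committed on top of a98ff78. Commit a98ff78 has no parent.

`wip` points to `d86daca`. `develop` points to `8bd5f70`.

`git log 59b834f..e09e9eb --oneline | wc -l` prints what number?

Reachable from e09e9eb: {174b101, 2732f88, 5b0ae5b, 5d08dc6, 87a79ba, a98ff78, c8b921f, cdecc04, e09e9eb, fe5deb4}.
Reachable from 59b834f: {174b101, 59b834f, a98ff78, d86daca}.
In e09e9eb's history but not 59b834f's: {2732f88, 5b0ae5b, 5d08dc6, 87a79ba, c8b921f, cdecc04, e09e9eb, fe5deb4} — 8 commits.

8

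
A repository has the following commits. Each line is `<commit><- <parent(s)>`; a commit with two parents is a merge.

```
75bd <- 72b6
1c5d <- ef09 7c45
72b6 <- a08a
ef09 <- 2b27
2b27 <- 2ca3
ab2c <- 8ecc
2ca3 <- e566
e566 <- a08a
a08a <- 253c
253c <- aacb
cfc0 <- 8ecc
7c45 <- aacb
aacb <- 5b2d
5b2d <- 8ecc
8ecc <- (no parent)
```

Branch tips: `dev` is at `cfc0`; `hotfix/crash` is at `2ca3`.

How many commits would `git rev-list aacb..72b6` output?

3

Reachable from 72b6: {253c, 5b2d, 72b6, 8ecc, a08a, aacb}.
Reachable from aacb: {5b2d, 8ecc, aacb}.
In 72b6's history but not aacb's: {253c, 72b6, a08a} — 3 commits.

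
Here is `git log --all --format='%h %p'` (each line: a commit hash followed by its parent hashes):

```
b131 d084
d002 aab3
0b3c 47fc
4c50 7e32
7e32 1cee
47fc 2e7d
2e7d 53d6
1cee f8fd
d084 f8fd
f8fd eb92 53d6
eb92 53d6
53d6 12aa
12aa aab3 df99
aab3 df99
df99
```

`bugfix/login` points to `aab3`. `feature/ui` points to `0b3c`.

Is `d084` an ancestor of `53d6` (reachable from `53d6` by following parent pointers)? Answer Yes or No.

No

Ancestors of 53d6: {12aa, 53d6, aab3, df99}.
d084 is not in that set, so it is not an ancestor of 53d6.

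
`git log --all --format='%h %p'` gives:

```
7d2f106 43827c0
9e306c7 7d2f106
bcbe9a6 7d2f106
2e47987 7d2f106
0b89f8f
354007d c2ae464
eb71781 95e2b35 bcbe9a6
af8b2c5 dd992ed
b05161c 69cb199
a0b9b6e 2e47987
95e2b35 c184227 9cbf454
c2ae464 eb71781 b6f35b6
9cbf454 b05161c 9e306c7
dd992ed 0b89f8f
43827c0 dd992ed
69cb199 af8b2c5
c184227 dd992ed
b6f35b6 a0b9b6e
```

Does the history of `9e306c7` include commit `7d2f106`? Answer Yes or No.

Yes

Ancestors of 9e306c7 (commits reachable by following parents): {0b89f8f, 43827c0, 7d2f106, 9e306c7, dd992ed}.
7d2f106 is in that set, so it is an ancestor of 9e306c7.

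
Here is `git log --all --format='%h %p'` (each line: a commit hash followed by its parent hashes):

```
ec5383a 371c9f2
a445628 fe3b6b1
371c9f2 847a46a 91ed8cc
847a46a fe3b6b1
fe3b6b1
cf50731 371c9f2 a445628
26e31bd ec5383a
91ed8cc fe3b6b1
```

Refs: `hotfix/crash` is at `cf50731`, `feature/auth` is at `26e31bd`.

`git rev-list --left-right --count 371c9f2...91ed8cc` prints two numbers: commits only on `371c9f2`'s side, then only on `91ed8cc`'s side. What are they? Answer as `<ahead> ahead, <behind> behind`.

2 ahead, 0 behind

Reachable from 371c9f2: {371c9f2, 847a46a, 91ed8cc, fe3b6b1}.
Reachable from 91ed8cc: {91ed8cc, fe3b6b1}.
Only in 371c9f2's history (ahead): {371c9f2, 847a46a} — 2.
Only in 91ed8cc's history (behind): {} — 0.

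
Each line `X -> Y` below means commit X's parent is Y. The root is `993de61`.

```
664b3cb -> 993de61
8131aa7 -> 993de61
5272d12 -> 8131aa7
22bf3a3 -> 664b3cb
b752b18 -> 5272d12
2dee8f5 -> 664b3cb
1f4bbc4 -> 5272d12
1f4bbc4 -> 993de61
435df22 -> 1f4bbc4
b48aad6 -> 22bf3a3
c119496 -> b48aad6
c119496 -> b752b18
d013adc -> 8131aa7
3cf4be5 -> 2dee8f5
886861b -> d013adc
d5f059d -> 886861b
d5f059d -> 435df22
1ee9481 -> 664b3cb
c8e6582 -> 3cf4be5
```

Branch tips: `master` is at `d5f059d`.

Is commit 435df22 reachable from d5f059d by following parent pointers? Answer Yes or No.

Ancestors of d5f059d (commits reachable by following parents): {1f4bbc4, 435df22, 5272d12, 8131aa7, 886861b, 993de61, d013adc, d5f059d}.
435df22 is in that set, so it is an ancestor of d5f059d.

Yes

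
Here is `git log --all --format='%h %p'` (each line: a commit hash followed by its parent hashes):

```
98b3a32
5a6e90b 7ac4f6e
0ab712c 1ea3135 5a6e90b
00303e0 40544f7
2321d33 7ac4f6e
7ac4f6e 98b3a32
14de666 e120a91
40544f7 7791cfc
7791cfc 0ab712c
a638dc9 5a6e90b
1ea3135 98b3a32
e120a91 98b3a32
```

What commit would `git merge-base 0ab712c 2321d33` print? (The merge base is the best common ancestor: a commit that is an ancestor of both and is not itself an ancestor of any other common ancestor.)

7ac4f6e

Ancestors of 0ab712c: {0ab712c, 1ea3135, 5a6e90b, 7ac4f6e, 98b3a32}.
Ancestors of 2321d33: {2321d33, 7ac4f6e, 98b3a32}.
Common ancestors: {7ac4f6e, 98b3a32}.
Among these, 7ac4f6e is not an ancestor of any other common ancestor — it is the merge base.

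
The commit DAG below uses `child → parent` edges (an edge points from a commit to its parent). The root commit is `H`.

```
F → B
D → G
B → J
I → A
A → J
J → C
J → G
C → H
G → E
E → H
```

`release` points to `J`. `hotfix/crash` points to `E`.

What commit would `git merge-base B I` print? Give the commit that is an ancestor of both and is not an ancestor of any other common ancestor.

J

Ancestors of B: {B, C, E, G, H, J}.
Ancestors of I: {A, C, E, G, H, I, J}.
Common ancestors: {C, E, G, H, J}.
Among these, J is not an ancestor of any other common ancestor — it is the merge base.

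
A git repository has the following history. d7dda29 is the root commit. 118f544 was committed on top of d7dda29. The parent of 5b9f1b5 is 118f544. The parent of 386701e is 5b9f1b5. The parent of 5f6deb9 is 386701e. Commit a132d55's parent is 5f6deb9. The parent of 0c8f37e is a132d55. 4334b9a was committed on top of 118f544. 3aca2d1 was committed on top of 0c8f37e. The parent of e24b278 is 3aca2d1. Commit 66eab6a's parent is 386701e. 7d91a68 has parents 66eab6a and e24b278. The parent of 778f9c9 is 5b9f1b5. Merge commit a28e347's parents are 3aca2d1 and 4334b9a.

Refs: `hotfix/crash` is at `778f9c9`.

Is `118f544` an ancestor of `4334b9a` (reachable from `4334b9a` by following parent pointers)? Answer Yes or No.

Ancestors of 4334b9a (commits reachable by following parents): {118f544, 4334b9a, d7dda29}.
118f544 is in that set, so it is an ancestor of 4334b9a.

Yes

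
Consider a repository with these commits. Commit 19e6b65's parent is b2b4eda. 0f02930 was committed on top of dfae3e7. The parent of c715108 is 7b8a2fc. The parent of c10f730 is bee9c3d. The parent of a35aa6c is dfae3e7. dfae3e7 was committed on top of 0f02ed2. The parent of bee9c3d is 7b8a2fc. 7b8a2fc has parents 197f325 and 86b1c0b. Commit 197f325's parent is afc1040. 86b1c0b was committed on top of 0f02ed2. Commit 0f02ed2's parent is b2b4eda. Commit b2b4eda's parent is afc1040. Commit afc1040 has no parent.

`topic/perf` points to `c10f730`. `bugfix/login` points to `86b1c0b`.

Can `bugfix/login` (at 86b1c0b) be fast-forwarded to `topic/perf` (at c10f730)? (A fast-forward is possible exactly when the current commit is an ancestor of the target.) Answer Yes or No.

A fast-forward from 86b1c0b to c10f730 is possible iff 86b1c0b is an ancestor of c10f730.
Ancestors of c10f730: {0f02ed2, 197f325, 7b8a2fc, 86b1c0b, afc1040, b2b4eda, bee9c3d, c10f730}.
86b1c0b is among them, so fast-forward is possible.

Yes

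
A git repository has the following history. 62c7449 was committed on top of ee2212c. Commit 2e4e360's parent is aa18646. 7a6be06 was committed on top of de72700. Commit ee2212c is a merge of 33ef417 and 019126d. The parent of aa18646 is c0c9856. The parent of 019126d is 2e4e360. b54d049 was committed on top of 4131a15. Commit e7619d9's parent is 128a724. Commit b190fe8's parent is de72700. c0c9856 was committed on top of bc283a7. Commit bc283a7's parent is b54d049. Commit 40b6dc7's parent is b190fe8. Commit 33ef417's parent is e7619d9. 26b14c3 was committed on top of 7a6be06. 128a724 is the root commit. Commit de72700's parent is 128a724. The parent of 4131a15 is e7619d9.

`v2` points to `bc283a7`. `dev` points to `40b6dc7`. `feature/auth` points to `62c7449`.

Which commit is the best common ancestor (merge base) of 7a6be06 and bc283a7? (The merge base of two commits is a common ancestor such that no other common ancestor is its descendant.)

Ancestors of 7a6be06: {128a724, 7a6be06, de72700}.
Ancestors of bc283a7: {128a724, 4131a15, b54d049, bc283a7, e7619d9}.
Common ancestors: {128a724}.
The only common ancestor is 128a724, so it is the merge base.

128a724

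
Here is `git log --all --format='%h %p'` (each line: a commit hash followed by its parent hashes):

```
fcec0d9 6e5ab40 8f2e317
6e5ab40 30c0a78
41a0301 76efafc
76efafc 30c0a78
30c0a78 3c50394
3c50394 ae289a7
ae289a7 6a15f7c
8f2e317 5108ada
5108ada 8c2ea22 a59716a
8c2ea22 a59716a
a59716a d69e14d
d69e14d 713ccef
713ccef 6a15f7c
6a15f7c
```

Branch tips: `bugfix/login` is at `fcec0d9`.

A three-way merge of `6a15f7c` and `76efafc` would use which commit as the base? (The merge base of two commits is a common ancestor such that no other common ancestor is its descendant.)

Ancestors of 6a15f7c: {6a15f7c}.
Ancestors of 76efafc: {30c0a78, 3c50394, 6a15f7c, 76efafc, ae289a7}.
Common ancestors: {6a15f7c}.
The only common ancestor is 6a15f7c, so it is the merge base.

6a15f7c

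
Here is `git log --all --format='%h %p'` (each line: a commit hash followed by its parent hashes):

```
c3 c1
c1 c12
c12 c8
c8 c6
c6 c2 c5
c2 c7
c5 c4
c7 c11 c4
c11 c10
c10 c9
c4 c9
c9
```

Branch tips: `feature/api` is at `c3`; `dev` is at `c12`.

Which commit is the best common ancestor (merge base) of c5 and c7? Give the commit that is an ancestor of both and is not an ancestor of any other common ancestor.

c4

Ancestors of c5: {c4, c5, c9}.
Ancestors of c7: {c10, c11, c4, c7, c9}.
Common ancestors: {c4, c9}.
Among these, c4 is not an ancestor of any other common ancestor — it is the merge base.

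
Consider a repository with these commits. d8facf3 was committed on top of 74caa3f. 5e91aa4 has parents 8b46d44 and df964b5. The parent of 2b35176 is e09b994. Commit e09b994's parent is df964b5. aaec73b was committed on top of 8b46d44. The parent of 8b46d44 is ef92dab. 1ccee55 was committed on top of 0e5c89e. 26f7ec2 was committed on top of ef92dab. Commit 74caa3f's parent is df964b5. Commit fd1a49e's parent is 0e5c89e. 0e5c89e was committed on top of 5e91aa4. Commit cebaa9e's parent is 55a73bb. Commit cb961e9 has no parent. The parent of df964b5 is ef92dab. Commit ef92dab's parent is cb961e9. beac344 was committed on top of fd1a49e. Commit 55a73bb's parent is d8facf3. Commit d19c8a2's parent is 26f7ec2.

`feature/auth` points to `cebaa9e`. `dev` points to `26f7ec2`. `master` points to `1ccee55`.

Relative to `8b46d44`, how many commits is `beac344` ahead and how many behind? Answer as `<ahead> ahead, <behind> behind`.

Reachable from beac344: {0e5c89e, 5e91aa4, 8b46d44, beac344, cb961e9, df964b5, ef92dab, fd1a49e}.
Reachable from 8b46d44: {8b46d44, cb961e9, ef92dab}.
Only in beac344's history (ahead): {0e5c89e, 5e91aa4, beac344, df964b5, fd1a49e} — 5.
Only in 8b46d44's history (behind): {} — 0.

5 ahead, 0 behind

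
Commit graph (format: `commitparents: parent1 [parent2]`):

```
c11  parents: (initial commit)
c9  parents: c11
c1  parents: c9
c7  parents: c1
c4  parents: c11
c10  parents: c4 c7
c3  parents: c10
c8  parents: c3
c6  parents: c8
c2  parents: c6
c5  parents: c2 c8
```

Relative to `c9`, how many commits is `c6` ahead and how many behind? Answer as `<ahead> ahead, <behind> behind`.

7 ahead, 0 behind

Reachable from c6: {c1, c10, c11, c3, c4, c6, c7, c8, c9}.
Reachable from c9: {c11, c9}.
Only in c6's history (ahead): {c1, c10, c3, c4, c6, c7, c8} — 7.
Only in c9's history (behind): {} — 0.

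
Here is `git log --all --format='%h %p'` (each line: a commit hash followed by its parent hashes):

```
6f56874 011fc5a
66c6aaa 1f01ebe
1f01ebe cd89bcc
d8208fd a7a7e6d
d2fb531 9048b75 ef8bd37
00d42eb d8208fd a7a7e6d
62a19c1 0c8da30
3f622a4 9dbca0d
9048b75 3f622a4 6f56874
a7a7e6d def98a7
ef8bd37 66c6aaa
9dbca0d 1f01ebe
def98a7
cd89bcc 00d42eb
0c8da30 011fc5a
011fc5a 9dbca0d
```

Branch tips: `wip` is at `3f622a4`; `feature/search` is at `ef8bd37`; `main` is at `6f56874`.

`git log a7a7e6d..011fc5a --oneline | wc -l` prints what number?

Reachable from 011fc5a: {00d42eb, 011fc5a, 1f01ebe, 9dbca0d, a7a7e6d, cd89bcc, d8208fd, def98a7}.
Reachable from a7a7e6d: {a7a7e6d, def98a7}.
In 011fc5a's history but not a7a7e6d's: {00d42eb, 011fc5a, 1f01ebe, 9dbca0d, cd89bcc, d8208fd} — 6 commits.

6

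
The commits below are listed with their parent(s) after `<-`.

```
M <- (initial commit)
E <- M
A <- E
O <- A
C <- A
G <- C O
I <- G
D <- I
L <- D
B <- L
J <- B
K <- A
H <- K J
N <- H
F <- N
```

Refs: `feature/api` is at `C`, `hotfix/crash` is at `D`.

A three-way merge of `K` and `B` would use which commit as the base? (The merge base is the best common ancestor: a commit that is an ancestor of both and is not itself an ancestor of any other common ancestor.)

A

Ancestors of K: {A, E, K, M}.
Ancestors of B: {A, B, C, D, E, G, I, L, M, O}.
Common ancestors: {A, E, M}.
Among these, A is not an ancestor of any other common ancestor — it is the merge base.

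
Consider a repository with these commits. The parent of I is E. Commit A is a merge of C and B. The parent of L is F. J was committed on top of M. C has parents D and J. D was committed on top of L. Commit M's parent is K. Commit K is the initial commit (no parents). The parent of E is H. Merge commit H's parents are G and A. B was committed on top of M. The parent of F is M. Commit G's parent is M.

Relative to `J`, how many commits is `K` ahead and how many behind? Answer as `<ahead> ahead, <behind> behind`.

Reachable from K: {K}.
Reachable from J: {J, K, M}.
Only in K's history (ahead): {} — 0.
Only in J's history (behind): {J, M} — 2.

0 ahead, 2 behind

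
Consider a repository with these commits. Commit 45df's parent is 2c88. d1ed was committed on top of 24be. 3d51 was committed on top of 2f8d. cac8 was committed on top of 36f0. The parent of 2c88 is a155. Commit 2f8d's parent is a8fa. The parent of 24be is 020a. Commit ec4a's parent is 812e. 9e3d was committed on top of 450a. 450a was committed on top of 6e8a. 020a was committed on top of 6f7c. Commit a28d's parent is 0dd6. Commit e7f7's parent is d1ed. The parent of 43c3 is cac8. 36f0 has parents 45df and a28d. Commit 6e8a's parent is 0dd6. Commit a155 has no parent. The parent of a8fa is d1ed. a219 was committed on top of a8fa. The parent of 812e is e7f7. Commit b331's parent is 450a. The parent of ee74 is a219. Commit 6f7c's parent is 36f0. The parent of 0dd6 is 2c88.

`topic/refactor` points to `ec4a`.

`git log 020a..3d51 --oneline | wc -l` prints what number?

Reachable from 3d51: {020a, 0dd6, 24be, 2c88, 2f8d, 36f0, 3d51, 45df, 6f7c, a155, a28d, a8fa, d1ed}.
Reachable from 020a: {020a, 0dd6, 2c88, 36f0, 45df, 6f7c, a155, a28d}.
In 3d51's history but not 020a's: {24be, 2f8d, 3d51, a8fa, d1ed} — 5 commits.

5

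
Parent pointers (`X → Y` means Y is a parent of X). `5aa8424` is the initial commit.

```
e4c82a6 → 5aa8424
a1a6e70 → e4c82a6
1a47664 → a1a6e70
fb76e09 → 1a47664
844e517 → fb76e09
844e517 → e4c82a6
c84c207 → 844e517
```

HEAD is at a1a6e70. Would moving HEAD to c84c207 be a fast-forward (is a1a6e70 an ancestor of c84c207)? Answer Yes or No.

Yes

A fast-forward from a1a6e70 to c84c207 is possible iff a1a6e70 is an ancestor of c84c207.
Ancestors of c84c207: {1a47664, 5aa8424, 844e517, a1a6e70, c84c207, e4c82a6, fb76e09}.
a1a6e70 is among them, so fast-forward is possible.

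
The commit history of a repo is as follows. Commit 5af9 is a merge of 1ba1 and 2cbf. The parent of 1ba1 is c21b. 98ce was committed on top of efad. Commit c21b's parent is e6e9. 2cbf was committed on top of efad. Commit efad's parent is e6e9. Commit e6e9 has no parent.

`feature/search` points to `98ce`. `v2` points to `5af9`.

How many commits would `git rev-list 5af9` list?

Walking parent pointers from 5af9: reachable set = {1ba1, 2cbf, 5af9, c21b, e6e9, efad}.
That is 6 commits.

6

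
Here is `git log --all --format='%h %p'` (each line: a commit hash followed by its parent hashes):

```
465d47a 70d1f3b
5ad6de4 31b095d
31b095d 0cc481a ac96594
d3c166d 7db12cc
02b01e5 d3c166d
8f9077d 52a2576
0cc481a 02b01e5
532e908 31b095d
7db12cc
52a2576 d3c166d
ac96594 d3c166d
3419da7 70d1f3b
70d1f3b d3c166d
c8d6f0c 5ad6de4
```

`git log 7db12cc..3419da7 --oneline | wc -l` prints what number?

3

Reachable from 3419da7: {3419da7, 70d1f3b, 7db12cc, d3c166d}.
Reachable from 7db12cc: {7db12cc}.
In 3419da7's history but not 7db12cc's: {3419da7, 70d1f3b, d3c166d} — 3 commits.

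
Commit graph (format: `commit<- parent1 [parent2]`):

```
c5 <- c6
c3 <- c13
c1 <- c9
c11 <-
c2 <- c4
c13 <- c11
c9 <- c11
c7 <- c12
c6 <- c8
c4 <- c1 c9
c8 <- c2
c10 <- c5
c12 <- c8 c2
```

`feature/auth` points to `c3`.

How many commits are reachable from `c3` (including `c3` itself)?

Walking parent pointers from c3: reachable set = {c11, c13, c3}.
That is 3 commits.

3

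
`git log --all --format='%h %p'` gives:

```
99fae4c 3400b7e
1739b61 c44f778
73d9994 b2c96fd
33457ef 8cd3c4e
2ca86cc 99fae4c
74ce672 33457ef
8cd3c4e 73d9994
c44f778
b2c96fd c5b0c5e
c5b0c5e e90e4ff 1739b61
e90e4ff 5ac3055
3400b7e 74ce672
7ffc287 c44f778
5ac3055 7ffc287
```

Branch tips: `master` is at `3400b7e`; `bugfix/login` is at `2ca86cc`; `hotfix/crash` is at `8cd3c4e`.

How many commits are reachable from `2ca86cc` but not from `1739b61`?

12

Reachable from 2ca86cc: {1739b61, 2ca86cc, 33457ef, 3400b7e, 5ac3055, 73d9994, 74ce672, 7ffc287, 8cd3c4e, 99fae4c, b2c96fd, c44f778, c5b0c5e, e90e4ff}.
Reachable from 1739b61: {1739b61, c44f778}.
In 2ca86cc's history but not 1739b61's: {2ca86cc, 33457ef, 3400b7e, 5ac3055, 73d9994, 74ce672, 7ffc287, 8cd3c4e, 99fae4c, b2c96fd, c5b0c5e, e90e4ff} — 12 commits.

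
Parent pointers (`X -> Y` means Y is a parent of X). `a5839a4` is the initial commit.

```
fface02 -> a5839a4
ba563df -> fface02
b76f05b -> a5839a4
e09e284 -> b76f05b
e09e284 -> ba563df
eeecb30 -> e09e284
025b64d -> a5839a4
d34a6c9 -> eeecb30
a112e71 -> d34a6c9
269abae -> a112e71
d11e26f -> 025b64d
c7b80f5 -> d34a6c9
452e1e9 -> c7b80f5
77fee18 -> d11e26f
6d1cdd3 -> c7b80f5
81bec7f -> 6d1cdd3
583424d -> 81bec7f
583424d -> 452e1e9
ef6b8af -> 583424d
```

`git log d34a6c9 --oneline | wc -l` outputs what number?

7

Walking parent pointers from d34a6c9: reachable set = {a5839a4, b76f05b, ba563df, d34a6c9, e09e284, eeecb30, fface02}.
That is 7 commits.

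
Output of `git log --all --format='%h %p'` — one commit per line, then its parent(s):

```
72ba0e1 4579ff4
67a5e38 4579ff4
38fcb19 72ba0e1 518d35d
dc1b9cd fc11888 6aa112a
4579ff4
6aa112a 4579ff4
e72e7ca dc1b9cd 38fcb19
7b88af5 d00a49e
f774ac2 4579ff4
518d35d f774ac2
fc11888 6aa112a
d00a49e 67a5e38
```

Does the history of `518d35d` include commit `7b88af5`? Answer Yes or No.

No

Ancestors of 518d35d: {4579ff4, 518d35d, f774ac2}.
7b88af5 is not in that set, so it is not an ancestor of 518d35d.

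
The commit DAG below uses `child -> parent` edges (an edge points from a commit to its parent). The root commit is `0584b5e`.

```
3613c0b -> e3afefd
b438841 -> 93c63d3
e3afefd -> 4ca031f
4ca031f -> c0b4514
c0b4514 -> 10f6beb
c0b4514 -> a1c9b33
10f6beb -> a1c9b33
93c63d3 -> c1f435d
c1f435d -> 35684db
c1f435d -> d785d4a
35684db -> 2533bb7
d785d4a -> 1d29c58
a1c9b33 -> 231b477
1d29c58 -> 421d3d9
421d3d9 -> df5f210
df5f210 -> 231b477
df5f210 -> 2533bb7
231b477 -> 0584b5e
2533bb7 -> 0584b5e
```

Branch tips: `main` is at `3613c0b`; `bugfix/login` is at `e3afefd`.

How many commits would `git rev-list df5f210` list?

Walking parent pointers from df5f210: reachable set = {0584b5e, 231b477, 2533bb7, df5f210}.
That is 4 commits.

4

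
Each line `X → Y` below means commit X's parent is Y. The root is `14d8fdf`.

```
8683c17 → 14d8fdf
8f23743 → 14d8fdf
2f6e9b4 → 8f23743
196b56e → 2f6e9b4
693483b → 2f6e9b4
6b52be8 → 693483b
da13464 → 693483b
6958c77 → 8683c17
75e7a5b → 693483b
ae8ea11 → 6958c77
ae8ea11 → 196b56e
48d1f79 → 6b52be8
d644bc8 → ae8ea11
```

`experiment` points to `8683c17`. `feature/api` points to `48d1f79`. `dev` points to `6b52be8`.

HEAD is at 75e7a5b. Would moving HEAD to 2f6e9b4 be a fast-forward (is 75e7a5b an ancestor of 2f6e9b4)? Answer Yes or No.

A fast-forward from 75e7a5b to 2f6e9b4 is possible iff 75e7a5b is an ancestor of 2f6e9b4.
Ancestors of 2f6e9b4: {14d8fdf, 2f6e9b4, 8f23743}.
75e7a5b is not among them, so fast-forward is not possible.

No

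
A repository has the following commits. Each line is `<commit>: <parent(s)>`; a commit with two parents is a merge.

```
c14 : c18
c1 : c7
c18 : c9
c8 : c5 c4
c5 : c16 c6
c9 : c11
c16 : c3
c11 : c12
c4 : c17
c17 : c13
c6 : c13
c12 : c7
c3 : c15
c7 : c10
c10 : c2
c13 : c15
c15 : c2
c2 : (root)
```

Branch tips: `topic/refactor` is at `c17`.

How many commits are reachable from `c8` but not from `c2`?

9

Reachable from c8: {c13, c15, c16, c17, c2, c3, c4, c5, c6, c8}.
Reachable from c2: {c2}.
In c8's history but not c2's: {c13, c15, c16, c17, c3, c4, c5, c6, c8} — 9 commits.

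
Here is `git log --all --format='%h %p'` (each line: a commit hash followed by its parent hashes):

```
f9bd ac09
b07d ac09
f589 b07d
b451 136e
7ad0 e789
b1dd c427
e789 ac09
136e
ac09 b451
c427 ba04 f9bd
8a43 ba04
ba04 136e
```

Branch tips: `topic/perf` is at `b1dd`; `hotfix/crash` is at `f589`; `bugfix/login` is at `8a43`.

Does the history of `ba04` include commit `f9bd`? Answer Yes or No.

No

Ancestors of ba04: {136e, ba04}.
f9bd is not in that set, so it is not an ancestor of ba04.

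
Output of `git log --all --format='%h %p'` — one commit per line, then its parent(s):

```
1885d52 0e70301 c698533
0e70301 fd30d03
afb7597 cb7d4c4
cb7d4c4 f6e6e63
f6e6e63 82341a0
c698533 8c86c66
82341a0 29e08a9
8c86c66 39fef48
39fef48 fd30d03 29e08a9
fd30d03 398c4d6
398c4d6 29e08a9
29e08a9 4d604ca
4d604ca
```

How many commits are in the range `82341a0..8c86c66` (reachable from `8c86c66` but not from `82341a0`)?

4

Reachable from 8c86c66: {29e08a9, 398c4d6, 39fef48, 4d604ca, 8c86c66, fd30d03}.
Reachable from 82341a0: {29e08a9, 4d604ca, 82341a0}.
In 8c86c66's history but not 82341a0's: {398c4d6, 39fef48, 8c86c66, fd30d03} — 4 commits.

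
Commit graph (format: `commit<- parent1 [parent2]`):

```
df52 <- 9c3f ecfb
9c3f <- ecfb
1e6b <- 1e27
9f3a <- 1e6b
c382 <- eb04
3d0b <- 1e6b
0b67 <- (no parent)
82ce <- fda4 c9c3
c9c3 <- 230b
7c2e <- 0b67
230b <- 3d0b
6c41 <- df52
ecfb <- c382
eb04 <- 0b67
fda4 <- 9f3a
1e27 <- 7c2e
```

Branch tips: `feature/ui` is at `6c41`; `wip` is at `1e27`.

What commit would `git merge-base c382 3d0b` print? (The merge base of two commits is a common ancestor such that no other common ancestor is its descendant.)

Ancestors of c382: {0b67, c382, eb04}.
Ancestors of 3d0b: {0b67, 1e27, 1e6b, 3d0b, 7c2e}.
Common ancestors: {0b67}.
The only common ancestor is 0b67, so it is the merge base.

0b67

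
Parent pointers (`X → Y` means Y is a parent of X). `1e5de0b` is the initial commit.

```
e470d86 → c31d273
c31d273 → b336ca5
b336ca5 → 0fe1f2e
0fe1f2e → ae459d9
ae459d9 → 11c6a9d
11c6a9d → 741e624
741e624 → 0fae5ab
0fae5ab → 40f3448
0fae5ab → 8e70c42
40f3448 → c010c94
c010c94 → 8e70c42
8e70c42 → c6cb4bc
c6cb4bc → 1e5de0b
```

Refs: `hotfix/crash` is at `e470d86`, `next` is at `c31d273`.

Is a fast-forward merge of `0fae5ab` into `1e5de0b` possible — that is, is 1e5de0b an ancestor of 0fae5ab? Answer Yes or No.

Yes

A fast-forward from 1e5de0b to 0fae5ab is possible iff 1e5de0b is an ancestor of 0fae5ab.
Ancestors of 0fae5ab: {0fae5ab, 1e5de0b, 40f3448, 8e70c42, c010c94, c6cb4bc}.
1e5de0b is among them, so fast-forward is possible.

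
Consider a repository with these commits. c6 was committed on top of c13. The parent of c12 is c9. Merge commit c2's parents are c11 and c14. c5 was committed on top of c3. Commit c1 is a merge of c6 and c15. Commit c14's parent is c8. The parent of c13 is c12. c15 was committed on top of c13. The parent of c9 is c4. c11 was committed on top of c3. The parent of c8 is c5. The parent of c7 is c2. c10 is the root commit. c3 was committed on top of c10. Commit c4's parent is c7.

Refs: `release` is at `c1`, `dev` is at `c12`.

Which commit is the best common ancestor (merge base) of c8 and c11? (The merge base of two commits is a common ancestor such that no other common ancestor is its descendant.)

c3

Ancestors of c8: {c10, c3, c5, c8}.
Ancestors of c11: {c10, c11, c3}.
Common ancestors: {c10, c3}.
Among these, c3 is not an ancestor of any other common ancestor — it is the merge base.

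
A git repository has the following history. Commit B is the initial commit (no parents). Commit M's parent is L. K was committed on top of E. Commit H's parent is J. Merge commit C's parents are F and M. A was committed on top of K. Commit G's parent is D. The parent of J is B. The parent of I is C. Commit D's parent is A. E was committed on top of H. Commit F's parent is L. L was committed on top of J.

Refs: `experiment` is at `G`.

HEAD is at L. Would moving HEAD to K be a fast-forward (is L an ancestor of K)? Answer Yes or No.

A fast-forward from L to K is possible iff L is an ancestor of K.
Ancestors of K: {B, E, H, J, K}.
L is not among them, so fast-forward is not possible.

No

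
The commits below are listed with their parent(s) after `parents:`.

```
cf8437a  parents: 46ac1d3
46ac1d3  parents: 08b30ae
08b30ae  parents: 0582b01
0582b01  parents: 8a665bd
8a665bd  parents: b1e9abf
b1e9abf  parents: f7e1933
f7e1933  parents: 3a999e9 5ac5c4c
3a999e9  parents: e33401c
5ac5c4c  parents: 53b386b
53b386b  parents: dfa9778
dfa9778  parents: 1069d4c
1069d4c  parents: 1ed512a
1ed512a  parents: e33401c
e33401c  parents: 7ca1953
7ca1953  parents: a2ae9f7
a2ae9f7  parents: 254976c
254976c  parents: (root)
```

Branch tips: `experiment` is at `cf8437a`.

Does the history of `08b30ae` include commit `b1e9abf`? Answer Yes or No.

Ancestors of 08b30ae (commits reachable by following parents): {0582b01, 08b30ae, 1069d4c, 1ed512a, 254976c, 3a999e9, 53b386b, 5ac5c4c, 7ca1953, 8a665bd, a2ae9f7, b1e9abf, dfa9778, e33401c, f7e1933}.
b1e9abf is in that set, so it is an ancestor of 08b30ae.

Yes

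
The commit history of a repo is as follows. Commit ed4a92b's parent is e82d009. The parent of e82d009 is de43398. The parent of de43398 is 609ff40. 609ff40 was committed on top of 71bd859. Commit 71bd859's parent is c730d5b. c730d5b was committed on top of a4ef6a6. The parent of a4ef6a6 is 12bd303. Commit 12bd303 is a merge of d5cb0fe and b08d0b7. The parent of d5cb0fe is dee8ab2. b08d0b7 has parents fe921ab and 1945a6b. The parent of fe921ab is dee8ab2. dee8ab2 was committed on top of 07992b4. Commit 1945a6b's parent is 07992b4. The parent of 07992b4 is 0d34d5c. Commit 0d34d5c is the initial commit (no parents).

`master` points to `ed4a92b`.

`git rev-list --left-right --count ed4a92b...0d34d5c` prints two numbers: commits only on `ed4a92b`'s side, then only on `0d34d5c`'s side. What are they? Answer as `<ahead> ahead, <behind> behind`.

Reachable from ed4a92b: {07992b4, 0d34d5c, 12bd303, 1945a6b, 609ff40, 71bd859, a4ef6a6, b08d0b7, c730d5b, d5cb0fe, de43398, dee8ab2, e82d009, ed4a92b, fe921ab}.
Reachable from 0d34d5c: {0d34d5c}.
Only in ed4a92b's history (ahead): {07992b4, 12bd303, 1945a6b, 609ff40, 71bd859, a4ef6a6, b08d0b7, c730d5b, d5cb0fe, de43398, dee8ab2, e82d009, ed4a92b, fe921ab} — 14.
Only in 0d34d5c's history (behind): {} — 0.

14 ahead, 0 behind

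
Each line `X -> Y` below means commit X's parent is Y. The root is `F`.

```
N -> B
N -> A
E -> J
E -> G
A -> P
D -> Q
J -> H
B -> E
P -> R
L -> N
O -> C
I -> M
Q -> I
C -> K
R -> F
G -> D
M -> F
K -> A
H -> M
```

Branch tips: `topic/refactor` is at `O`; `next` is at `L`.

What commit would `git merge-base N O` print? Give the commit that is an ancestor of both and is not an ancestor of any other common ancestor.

Ancestors of N: {A, B, D, E, F, G, H, I, J, M, N, P, Q, R}.
Ancestors of O: {A, C, F, K, O, P, R}.
Common ancestors: {A, F, P, R}.
Among these, A is not an ancestor of any other common ancestor — it is the merge base.

A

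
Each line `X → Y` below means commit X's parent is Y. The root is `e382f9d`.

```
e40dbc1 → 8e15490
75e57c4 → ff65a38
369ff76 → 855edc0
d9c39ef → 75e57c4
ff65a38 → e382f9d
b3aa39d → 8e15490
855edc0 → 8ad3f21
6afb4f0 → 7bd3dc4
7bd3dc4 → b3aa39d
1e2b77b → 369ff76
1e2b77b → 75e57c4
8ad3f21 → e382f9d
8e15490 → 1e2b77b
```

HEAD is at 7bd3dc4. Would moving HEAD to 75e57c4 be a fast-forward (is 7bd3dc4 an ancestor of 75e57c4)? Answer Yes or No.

A fast-forward from 7bd3dc4 to 75e57c4 is possible iff 7bd3dc4 is an ancestor of 75e57c4.
Ancestors of 75e57c4: {75e57c4, e382f9d, ff65a38}.
7bd3dc4 is not among them, so fast-forward is not possible.

No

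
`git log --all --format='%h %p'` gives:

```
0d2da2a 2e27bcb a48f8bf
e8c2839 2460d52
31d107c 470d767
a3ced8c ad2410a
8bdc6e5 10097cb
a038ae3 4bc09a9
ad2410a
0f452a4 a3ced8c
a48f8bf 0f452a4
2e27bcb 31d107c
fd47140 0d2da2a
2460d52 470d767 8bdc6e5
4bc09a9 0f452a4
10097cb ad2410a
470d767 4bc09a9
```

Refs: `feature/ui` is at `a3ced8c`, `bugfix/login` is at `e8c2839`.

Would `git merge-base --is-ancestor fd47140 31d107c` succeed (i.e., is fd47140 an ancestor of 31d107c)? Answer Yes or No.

Ancestors of 31d107c: {0f452a4, 31d107c, 470d767, 4bc09a9, a3ced8c, ad2410a}.
fd47140 is not in that set, so it is not an ancestor of 31d107c.

No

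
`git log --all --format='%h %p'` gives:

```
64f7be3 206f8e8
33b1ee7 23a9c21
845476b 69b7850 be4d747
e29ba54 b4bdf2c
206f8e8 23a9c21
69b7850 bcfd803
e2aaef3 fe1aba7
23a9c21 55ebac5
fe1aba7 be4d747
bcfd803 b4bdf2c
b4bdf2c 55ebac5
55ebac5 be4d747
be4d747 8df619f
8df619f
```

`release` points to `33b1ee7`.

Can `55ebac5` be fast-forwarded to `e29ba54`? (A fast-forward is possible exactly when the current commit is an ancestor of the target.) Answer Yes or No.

A fast-forward from 55ebac5 to e29ba54 is possible iff 55ebac5 is an ancestor of e29ba54.
Ancestors of e29ba54: {55ebac5, 8df619f, b4bdf2c, be4d747, e29ba54}.
55ebac5 is among them, so fast-forward is possible.

Yes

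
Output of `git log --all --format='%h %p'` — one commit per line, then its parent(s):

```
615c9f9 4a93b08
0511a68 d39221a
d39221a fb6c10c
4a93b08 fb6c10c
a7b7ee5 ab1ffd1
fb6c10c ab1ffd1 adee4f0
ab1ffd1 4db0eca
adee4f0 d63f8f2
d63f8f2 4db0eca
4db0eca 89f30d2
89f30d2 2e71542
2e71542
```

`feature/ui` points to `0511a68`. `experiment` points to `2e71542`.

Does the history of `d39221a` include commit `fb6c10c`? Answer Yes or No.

Yes

Ancestors of d39221a (commits reachable by following parents): {2e71542, 4db0eca, 89f30d2, ab1ffd1, adee4f0, d39221a, d63f8f2, fb6c10c}.
fb6c10c is in that set, so it is an ancestor of d39221a.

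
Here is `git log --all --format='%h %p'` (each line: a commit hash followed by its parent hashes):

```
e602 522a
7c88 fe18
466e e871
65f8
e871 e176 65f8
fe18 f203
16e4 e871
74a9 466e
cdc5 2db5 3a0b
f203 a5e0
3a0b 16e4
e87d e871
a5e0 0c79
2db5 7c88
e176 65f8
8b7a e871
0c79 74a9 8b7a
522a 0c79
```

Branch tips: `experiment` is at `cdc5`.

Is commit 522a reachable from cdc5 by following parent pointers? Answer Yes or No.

Ancestors of cdc5: {0c79, 16e4, 2db5, 3a0b, 466e, 65f8, 74a9, 7c88, 8b7a, a5e0, cdc5, e176, e871, f203, fe18}.
522a is not in that set, so it is not an ancestor of cdc5.

No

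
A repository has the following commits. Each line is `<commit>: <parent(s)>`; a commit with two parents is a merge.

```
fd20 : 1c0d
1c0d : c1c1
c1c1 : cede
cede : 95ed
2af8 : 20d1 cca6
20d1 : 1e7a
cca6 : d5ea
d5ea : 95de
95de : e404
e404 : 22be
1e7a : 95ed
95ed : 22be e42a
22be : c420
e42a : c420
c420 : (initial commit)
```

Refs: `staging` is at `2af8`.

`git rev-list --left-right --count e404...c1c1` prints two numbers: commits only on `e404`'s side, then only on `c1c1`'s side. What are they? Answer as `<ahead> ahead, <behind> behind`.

1 ahead, 4 behind

Reachable from e404: {22be, c420, e404}.
Reachable from c1c1: {22be, 95ed, c1c1, c420, cede, e42a}.
Only in e404's history (ahead): {e404} — 1.
Only in c1c1's history (behind): {95ed, c1c1, cede, e42a} — 4.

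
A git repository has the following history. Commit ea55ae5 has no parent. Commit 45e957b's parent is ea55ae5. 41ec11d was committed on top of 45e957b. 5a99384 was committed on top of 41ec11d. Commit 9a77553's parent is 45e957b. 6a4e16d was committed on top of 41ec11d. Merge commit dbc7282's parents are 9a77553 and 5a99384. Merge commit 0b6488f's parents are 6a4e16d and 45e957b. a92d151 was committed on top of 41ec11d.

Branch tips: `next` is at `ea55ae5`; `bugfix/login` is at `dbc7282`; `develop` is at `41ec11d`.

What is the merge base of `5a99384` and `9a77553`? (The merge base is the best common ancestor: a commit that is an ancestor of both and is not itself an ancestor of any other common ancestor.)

Ancestors of 5a99384: {41ec11d, 45e957b, 5a99384, ea55ae5}.
Ancestors of 9a77553: {45e957b, 9a77553, ea55ae5}.
Common ancestors: {45e957b, ea55ae5}.
Among these, 45e957b is not an ancestor of any other common ancestor — it is the merge base.

45e957b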